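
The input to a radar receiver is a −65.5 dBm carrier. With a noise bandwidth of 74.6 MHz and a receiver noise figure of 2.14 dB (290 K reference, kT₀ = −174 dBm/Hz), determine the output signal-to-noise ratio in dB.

27.6 dB

Noise floor: N = −174 + 10 log₁₀(B) + NF
10 log₁₀(7.46×10⁷) = 78.73 dB
N = −174 + 78.73 + 2.14 = −93.13 dBm
SNR = P_sig − N = −65.5 − (−93.13) = 27.63 dB → 27.6 dB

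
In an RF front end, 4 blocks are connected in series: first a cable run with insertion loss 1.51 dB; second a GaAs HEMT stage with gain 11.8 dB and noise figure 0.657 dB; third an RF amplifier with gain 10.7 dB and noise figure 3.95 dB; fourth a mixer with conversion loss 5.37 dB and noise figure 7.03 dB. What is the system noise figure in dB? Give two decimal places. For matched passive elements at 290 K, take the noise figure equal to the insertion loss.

Convert to linear (a loss of L dB is a gain of −L dB): F_i = 10^(NF_i/10), G_i = 10^(G_i,dB/10)
  Stage 1: F_1 = 10^(1.51/10) = 1.416, G_1 = 10^(−1.51/10) = 0.7063
  Stage 2: F_2 = 10^(0.657/10) = 1.163, G_2 = 10^(11.8/10) = 15.14
  Stage 3: F_3 = 10^(3.95/10) = 2.483, G_3 = 10^(10.7/10) = 11.75
  Stage 4: F_4 = 10^(7.03/10) = 5.047, G_4 = 10^(−5.37/10) = 0.2904
Friis cascade:
  F = 1.416 + (1.163 − 1)/0.7063 + (2.483 − 1)/10.69 + (5.047 − 1)/125.6 = 1.818
NF = 10 log₁₀(1.818) = 2.60 dB

2.60 dB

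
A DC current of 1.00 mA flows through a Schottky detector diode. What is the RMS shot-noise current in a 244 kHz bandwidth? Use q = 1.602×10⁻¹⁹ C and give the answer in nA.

8.84 nA

I_n = √(2qI·B)
2qI·B = 2 × 1.602×10⁻¹⁹ × 1.00×10⁻³ × 2.44×10⁵ = 7.82×10⁻¹⁷ A²
I_n = √(7.82×10⁻¹⁷) = 8.84×10⁻⁹ A = 8.84 nA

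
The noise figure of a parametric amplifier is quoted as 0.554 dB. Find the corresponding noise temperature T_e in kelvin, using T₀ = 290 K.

39.5 K

F = 10^(0.554/10) = 1.13606
T_e = (F − 1)·T₀ = (1.13606 − 1) × 290 = 39.5 K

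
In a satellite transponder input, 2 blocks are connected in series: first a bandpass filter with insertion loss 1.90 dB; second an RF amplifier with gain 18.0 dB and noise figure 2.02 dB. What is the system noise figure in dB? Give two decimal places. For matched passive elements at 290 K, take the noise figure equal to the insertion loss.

3.92 dB

Convert to linear (a loss of L dB is a gain of −L dB): F_i = 10^(NF_i/10), G_i = 10^(G_i,dB/10)
  Stage 1: F_1 = 10^(1.90/10) = 1.549, G_1 = 10^(−1.90/10) = 0.6457
  Stage 2: F_2 = 10^(2.02/10) = 1.592, G_2 = 10^(18.0/10) = 63.10
Friis cascade:
  F = 1.549 + (1.592 − 1)/0.6457 = 2.466
NF = 10 log₁₀(2.466) = 3.92 dB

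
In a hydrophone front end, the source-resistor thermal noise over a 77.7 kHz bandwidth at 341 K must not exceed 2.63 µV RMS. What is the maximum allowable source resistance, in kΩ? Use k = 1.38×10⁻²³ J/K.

4.73 kΩ

Johnson–Nyquist: V_n = √(4kTRB) ⇒ R = V_n² / (4kTB)
4kTB = 4 × 1.38×10⁻²³ × 341 × 7.77×10⁴ = 1.46×10⁻¹⁵
R = (2.63×10⁻⁶)² / 1.46×10⁻¹⁵ = 4.73×10³ Ω = 4.73 kΩ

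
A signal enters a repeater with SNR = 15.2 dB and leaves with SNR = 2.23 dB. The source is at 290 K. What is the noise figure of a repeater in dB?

NF (dB) = SNR_in(dB) − SNR_out(dB) when the source is at T₀
NF = 15.2 − 2.23 = 12.97 dB

12.97 dB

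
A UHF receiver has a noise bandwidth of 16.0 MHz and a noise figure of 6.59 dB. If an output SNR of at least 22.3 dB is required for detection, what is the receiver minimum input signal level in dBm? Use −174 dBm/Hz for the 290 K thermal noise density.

Sensitivity = −174 + 10 log₁₀(B) + NF + SNR_min
= −174 + 72.04 + 6.59 + 22.3
= −73.07 dBm → −73.1 dBm

−73.1 dBm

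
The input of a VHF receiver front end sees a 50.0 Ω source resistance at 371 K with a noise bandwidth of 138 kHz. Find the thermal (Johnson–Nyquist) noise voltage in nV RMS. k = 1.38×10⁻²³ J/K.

376 nV

V_n = √(4kTRB)
4kTRB = 4 × 1.38×10⁻²³ × 371 × 5.00×10¹ × 1.38×10⁵ = 1.41×10⁻¹³ V²
V_n = √(1.41×10⁻¹³) = 3.76×10⁻⁷ V = 376 nV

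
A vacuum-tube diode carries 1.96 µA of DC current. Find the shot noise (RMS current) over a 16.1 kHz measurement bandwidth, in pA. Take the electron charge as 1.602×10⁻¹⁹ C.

I_n = √(2qI·B)
2qI·B = 2 × 1.602×10⁻¹⁹ × 1.96×10⁻⁶ × 1.61×10⁴ = 1.01×10⁻²⁰ A²
I_n = √(1.01×10⁻²⁰) = 1.01×10⁻¹⁰ A = 101 pA

101 pA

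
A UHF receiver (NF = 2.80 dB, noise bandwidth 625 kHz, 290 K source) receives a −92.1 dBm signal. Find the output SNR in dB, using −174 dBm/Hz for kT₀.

21.1 dB

Noise floor: N = −174 + 10 log₁₀(B) + NF
10 log₁₀(6.25×10⁵) = 57.96 dB
N = −174 + 57.96 + 2.80 = −113.24 dBm
SNR = P_sig − N = −92.1 − (−113.24) = 21.14 dB → 21.1 dB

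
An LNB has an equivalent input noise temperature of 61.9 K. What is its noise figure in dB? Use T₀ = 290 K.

F = 1 + T_e/T₀ = 1 + 61.9/290 = 1.21345
NF = 10 log₁₀(1.21345) = 0.840 dB

0.840 dB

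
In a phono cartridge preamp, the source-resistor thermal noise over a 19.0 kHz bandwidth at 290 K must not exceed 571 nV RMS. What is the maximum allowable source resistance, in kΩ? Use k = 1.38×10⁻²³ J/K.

Johnson–Nyquist: V_n = √(4kTRB) ⇒ R = V_n² / (4kTB)
4kTB = 4 × 1.38×10⁻²³ × 290 × 1.90×10⁴ = 3.04×10⁻¹⁶
R = (5.71×10⁻⁷)² / 3.04×10⁻¹⁶ = 1.07×10³ Ω = 1.07 kΩ

1.07 kΩ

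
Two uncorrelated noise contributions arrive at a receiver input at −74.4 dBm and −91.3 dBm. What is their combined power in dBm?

−74.3 dBm

Convert to linear, add, convert back:
P₁ = 3.63×10⁻¹¹ W, P₂ = 7.41×10⁻¹³ W
P_tot = 3.70×10⁻¹¹ W → 10 log₁₀(P_tot / 10⁻³) = −74.3 dBm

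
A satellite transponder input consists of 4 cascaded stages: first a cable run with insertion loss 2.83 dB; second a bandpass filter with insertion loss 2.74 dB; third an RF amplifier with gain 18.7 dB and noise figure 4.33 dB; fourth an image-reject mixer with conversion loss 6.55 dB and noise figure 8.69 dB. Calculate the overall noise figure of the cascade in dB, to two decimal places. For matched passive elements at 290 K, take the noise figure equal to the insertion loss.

Convert to linear (a loss of L dB is a gain of −L dB): F_i = 10^(NF_i/10), G_i = 10^(G_i,dB/10)
  Stage 1: F_1 = 10^(2.83/10) = 1.919, G_1 = 10^(−2.83/10) = 0.5212
  Stage 2: F_2 = 10^(2.74/10) = 1.879, G_2 = 10^(−2.74/10) = 0.5321
  Stage 3: F_3 = 10^(4.33/10) = 2.710, G_3 = 10^(18.7/10) = 74.13
  Stage 4: F_4 = 10^(8.69/10) = 7.396, G_4 = 10^(−6.55/10) = 0.2213
Friis cascade:
  F = 1.919 + (1.879 − 1)/0.5212 + (2.710 − 1)/0.2773 + (7.396 − 1)/20.56 = 10.08
NF = 10 log₁₀(10.08) = 10.04 dB

10.04 dB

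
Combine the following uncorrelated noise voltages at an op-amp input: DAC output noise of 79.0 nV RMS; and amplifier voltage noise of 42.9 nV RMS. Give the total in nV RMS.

Uncorrelated sources add in power (mean-square): V_tot = √(ΣV_i²)
V_tot = √[(7.90×10⁻⁸)² + (4.29×10⁻⁸)²] = 8.99×10⁻⁸ V = 89.9 nV

89.9 nV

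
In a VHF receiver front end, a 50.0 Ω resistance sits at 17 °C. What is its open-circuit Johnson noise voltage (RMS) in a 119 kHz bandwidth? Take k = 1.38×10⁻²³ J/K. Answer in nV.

T = 17 °C + 273.15 = 290.15 K
V_n = √(4kTRB)
4kTRB = 4 × 1.38×10⁻²³ × 290.15 × 5.00×10¹ × 1.19×10⁵ = 9.53×10⁻¹⁴ V²
V_n = √(9.53×10⁻¹⁴) = 3.09×10⁻⁷ V = 309 nV

309 nV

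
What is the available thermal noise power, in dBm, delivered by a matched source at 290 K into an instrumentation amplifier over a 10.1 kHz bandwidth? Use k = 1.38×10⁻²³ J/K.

−133.9 dBm

P_n = kTB = 1.38×10⁻²³ × 290 × 1.01×10⁴ = 4.04×10⁻¹⁷ W
In dBm: 10 log₁₀(4.04×10⁻¹⁷ / 10⁻³) = −133.9 dBm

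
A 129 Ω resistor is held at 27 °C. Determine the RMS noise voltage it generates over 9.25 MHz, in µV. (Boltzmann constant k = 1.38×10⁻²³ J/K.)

4.45 µV

T = 27 °C + 273.15 = 300.15 K
V_n = √(4kTRB)
4kTRB = 4 × 1.38×10⁻²³ × 300.15 × 1.29×10² × 9.25×10⁶ = 1.98×10⁻¹¹ V²
V_n = √(1.98×10⁻¹¹) = 4.45×10⁻⁶ V = 4.45 µV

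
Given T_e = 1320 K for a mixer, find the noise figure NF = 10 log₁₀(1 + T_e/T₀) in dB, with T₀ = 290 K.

F = 1 + T_e/T₀ = 1 + 1320/290 = 5.55172
NF = 10 log₁₀(5.55172) = 7.44 dB

7.44 dB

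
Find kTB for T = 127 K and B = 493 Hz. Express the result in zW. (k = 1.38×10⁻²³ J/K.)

P_n = kTB = 1.38×10⁻²³ × 127 × 4.93×10² = 8.64×10⁻¹⁹ W = 864 zW

864 zW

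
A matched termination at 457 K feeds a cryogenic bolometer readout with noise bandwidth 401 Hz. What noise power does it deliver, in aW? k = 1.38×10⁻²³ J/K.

2.53 aW

P_n = kTB = 1.38×10⁻²³ × 457 × 4.01×10² = 2.53×10⁻¹⁸ W = 2.53 aW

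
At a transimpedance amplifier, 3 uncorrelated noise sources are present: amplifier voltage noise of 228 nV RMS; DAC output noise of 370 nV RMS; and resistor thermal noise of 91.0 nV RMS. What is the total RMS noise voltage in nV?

Uncorrelated sources add in power (mean-square): V_tot = √(ΣV_i²)
V_tot = √[(2.28×10⁻⁷)² + (3.70×10⁻⁷)² + (9.10×10⁻⁸)²] = 4.44×10⁻⁷ V = 444 nV

444 nV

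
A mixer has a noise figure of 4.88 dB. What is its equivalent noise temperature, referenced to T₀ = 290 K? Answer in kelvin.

F = 10^(4.88/10) = 3.0761
T_e = (F − 1)·T₀ = (3.0761 − 1) × 290 = 602 K

602 K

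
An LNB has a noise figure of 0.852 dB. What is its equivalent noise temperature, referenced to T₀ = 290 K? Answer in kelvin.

F = 10^(0.852/10) = 1.21675
T_e = (F − 1)·T₀ = (1.21675 − 1) × 290 = 62.9 K

62.9 K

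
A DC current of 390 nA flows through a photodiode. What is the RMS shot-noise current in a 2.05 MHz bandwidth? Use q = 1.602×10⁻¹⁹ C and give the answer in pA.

506 pA

I_n = √(2qI·B)
2qI·B = 2 × 1.602×10⁻¹⁹ × 3.90×10⁻⁷ × 2.05×10⁶ = 2.56×10⁻¹⁹ A²
I_n = √(2.56×10⁻¹⁹) = 5.06×10⁻¹⁰ A = 506 pA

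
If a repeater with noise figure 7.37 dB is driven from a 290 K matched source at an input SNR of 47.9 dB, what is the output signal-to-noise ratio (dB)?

By definition F = SNR_in/SNR_out, so in dB: SNR_out = SNR_in − NF
SNR_out = 47.9 − 7.37 = 40.53 dB

40.53 dB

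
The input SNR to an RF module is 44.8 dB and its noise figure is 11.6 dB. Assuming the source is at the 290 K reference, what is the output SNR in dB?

33.2 dB

By definition F = SNR_in/SNR_out, so in dB: SNR_out = SNR_in − NF
SNR_out = 44.8 − 11.6 = 33.2 dB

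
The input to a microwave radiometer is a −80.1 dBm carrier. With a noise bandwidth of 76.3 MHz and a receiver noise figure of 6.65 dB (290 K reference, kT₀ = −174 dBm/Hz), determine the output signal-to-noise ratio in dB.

8.4 dB

Noise floor: N = −174 + 10 log₁₀(B) + NF
10 log₁₀(7.63×10⁷) = 78.83 dB
N = −174 + 78.83 + 6.65 = −88.52 dBm
SNR = P_sig − N = −80.1 − (−88.52) = 8.42 dB → 8.4 dB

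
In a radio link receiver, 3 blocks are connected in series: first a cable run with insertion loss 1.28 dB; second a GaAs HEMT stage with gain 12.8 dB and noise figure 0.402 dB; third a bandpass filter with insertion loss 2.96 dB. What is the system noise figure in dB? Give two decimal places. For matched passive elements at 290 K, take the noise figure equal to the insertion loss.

Convert to linear (a loss of L dB is a gain of −L dB): F_i = 10^(NF_i/10), G_i = 10^(G_i,dB/10)
  Stage 1: F_1 = 10^(1.28/10) = 1.343, G_1 = 10^(−1.28/10) = 0.7447
  Stage 2: F_2 = 10^(0.402/10) = 1.097, G_2 = 10^(12.8/10) = 19.05
  Stage 3: F_3 = 10^(2.96/10) = 1.977, G_3 = 10^(−2.96/10) = 0.5058
Friis cascade:
  F = 1.343 + (1.097 − 1)/0.7447 + (1.977 − 1)/14.19 = 1.542
NF = 10 log₁₀(1.542) = 1.88 dB

1.88 dB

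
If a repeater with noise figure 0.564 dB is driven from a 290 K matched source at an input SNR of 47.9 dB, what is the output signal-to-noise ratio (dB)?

By definition F = SNR_in/SNR_out, so in dB: SNR_out = SNR_in − NF
SNR_out = 47.9 − 0.564 = 47.336 dB

47.336 dB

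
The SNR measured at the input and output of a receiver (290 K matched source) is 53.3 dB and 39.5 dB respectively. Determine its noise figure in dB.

13.8 dB

NF (dB) = SNR_in(dB) − SNR_out(dB) when the source is at T₀
NF = 53.3 − 39.5 = 13.8 dB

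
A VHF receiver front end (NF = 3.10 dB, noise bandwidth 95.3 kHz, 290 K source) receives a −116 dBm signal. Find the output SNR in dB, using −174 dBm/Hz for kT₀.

5.1 dB

Noise floor: N = −174 + 10 log₁₀(B) + NF
10 log₁₀(9.53×10⁴) = 49.79 dB
N = −174 + 49.79 + 3.10 = −121.11 dBm
SNR = P_sig − N = −116 − (−121.11) = 5.11 dB → 5.1 dB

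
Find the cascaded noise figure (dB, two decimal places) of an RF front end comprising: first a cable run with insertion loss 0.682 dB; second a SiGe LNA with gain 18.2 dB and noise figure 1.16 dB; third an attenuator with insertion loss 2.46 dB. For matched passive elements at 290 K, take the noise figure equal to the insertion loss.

1.88 dB

Convert to linear (a loss of L dB is a gain of −L dB): F_i = 10^(NF_i/10), G_i = 10^(G_i,dB/10)
  Stage 1: F_1 = 10^(0.682/10) = 1.170, G_1 = 10^(−0.682/10) = 0.8547
  Stage 2: F_2 = 10^(1.16/10) = 1.306, G_2 = 10^(18.2/10) = 66.07
  Stage 3: F_3 = 10^(2.46/10) = 1.762, G_3 = 10^(−2.46/10) = 0.5675
Friis cascade:
  F = 1.170 + (1.306 − 1)/0.8547 + (1.762 − 1)/56.47 = 1.542
NF = 10 log₁₀(1.542) = 1.88 dB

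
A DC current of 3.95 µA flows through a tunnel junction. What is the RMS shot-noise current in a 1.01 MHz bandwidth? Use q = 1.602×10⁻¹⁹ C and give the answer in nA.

1.13 nA

I_n = √(2qI·B)
2qI·B = 2 × 1.602×10⁻¹⁹ × 3.95×10⁻⁶ × 1.01×10⁶ = 1.28×10⁻¹⁸ A²
I_n = √(1.28×10⁻¹⁸) = 1.13×10⁻⁹ A = 1.13 nA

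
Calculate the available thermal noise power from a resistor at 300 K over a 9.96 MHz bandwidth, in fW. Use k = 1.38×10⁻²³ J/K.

41.2 fW

P_n = kTB = 1.38×10⁻²³ × 300 × 9.96×10⁶ = 4.12×10⁻¹⁴ W = 41.2 fW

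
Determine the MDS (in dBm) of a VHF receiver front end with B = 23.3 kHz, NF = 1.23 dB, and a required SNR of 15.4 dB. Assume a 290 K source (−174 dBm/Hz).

Sensitivity = −174 + 10 log₁₀(B) + NF + SNR_min
= −174 + 43.67 + 1.23 + 15.4
= −113.70 dBm → −113.7 dBm

−113.7 dBm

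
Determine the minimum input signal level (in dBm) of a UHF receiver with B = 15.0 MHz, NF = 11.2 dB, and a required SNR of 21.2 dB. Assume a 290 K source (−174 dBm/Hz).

Sensitivity = −174 + 10 log₁₀(B) + NF + SNR_min
= −174 + 71.76 + 11.2 + 21.2
= −69.84 dBm → −69.8 dBm

−69.8 dBm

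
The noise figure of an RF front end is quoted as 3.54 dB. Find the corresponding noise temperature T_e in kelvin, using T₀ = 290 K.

F = 10^(3.54/10) = 2.25944
T_e = (F − 1)·T₀ = (2.25944 − 1) × 290 = 365 K

365 K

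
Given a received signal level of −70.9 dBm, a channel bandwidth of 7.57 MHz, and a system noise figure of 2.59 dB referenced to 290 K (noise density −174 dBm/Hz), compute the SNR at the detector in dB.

Noise floor: N = −174 + 10 log₁₀(B) + NF
10 log₁₀(7.57×10⁶) = 68.79 dB
N = −174 + 68.79 + 2.59 = −102.62 dBm
SNR = P_sig − N = −70.9 − (−102.62) = 31.72 dB → 31.7 dB

31.7 dB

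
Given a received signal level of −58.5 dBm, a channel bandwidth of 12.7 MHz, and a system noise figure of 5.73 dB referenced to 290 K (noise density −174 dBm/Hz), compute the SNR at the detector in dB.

38.7 dB

Noise floor: N = −174 + 10 log₁₀(B) + NF
10 log₁₀(1.27×10⁷) = 71.04 dB
N = −174 + 71.04 + 5.73 = −97.23 dBm
SNR = P_sig − N = −58.5 − (−97.23) = 38.73 dB → 38.7 dB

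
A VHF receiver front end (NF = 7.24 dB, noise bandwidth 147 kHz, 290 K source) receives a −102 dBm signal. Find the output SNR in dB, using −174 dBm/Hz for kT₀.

13.1 dB

Noise floor: N = −174 + 10 log₁₀(B) + NF
10 log₁₀(1.47×10⁵) = 51.67 dB
N = −174 + 51.67 + 7.24 = −115.09 dBm
SNR = P_sig − N = −102 − (−115.09) = 13.09 dB → 13.1 dB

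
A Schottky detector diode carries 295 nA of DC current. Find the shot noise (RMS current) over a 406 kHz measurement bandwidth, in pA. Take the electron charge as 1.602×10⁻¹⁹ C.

196 pA

I_n = √(2qI·B)
2qI·B = 2 × 1.602×10⁻¹⁹ × 2.95×10⁻⁷ × 4.06×10⁵ = 3.84×10⁻²⁰ A²
I_n = √(3.84×10⁻²⁰) = 1.96×10⁻¹⁰ A = 196 pA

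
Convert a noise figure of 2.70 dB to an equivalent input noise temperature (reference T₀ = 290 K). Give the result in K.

250 K

F = 10^(2.70/10) = 1.86209
T_e = (F − 1)·T₀ = (1.86209 − 1) × 290 = 250 K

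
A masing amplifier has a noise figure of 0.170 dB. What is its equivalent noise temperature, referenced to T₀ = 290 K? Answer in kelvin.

11.6 K

F = 10^(0.170/10) = 1.03992
T_e = (F − 1)·T₀ = (1.03992 − 1) × 290 = 11.6 K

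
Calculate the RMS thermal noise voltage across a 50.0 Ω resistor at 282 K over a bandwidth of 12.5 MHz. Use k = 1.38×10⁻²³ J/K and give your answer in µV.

V_n = √(4kTRB)
4kTRB = 4 × 1.38×10⁻²³ × 282 × 5.00×10¹ × 1.25×10⁷ = 9.73×10⁻¹² V²
V_n = √(9.73×10⁻¹²) = 3.12×10⁻⁶ V = 3.12 µV

3.12 µV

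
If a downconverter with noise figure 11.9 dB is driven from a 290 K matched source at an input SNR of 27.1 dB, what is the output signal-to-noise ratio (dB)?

By definition F = SNR_in/SNR_out, so in dB: SNR_out = SNR_in − NF
SNR_out = 27.1 − 11.9 = 15.2 dB

15.2 dB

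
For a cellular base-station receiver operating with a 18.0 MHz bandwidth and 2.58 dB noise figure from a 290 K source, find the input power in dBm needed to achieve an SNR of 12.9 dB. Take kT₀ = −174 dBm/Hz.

−86.0 dBm

Sensitivity = −174 + 10 log₁₀(B) + NF + SNR_min
= −174 + 72.55 + 2.58 + 12.9
= −85.97 dBm → −86.0 dBm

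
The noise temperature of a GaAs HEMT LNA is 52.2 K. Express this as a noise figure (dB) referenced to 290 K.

F = 1 + T_e/T₀ = 1 + 52.2/290 = 1.18
NF = 10 log₁₀(1.18) = 0.719 dB

0.719 dB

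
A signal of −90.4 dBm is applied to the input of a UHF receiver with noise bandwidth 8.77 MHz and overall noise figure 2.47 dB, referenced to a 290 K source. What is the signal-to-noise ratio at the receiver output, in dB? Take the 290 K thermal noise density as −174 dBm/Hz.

11.7 dB

Noise floor: N = −174 + 10 log₁₀(B) + NF
10 log₁₀(8.77×10⁶) = 69.43 dB
N = −174 + 69.43 + 2.47 = −102.10 dBm
SNR = P_sig − N = −90.4 − (−102.10) = 11.70 dB → 11.7 dB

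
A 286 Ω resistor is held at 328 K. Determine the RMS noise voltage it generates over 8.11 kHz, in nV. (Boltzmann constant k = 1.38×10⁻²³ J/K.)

V_n = √(4kTRB)
4kTRB = 4 × 1.38×10⁻²³ × 328 × 2.86×10² × 8.11×10³ = 4.20×10⁻¹⁴ V²
V_n = √(4.20×10⁻¹⁴) = 2.05×10⁻⁷ V = 205 nV

205 nV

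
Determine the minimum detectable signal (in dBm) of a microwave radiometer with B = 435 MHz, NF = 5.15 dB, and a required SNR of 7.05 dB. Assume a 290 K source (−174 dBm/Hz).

−75.4 dBm

Sensitivity = −174 + 10 log₁₀(B) + NF + SNR_min
= −174 + 86.38 + 5.15 + 7.05
= −75.42 dBm → −75.4 dBm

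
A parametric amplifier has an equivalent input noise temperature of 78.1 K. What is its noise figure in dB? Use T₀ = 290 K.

1.04 dB

F = 1 + T_e/T₀ = 1 + 78.1/290 = 1.26931
NF = 10 log₁₀(1.26931) = 1.04 dB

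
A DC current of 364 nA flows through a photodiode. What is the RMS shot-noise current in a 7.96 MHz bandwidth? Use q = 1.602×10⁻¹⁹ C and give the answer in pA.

I_n = √(2qI·B)
2qI·B = 2 × 1.602×10⁻¹⁹ × 3.64×10⁻⁷ × 7.96×10⁶ = 9.28×10⁻¹⁹ A²
I_n = √(9.28×10⁻¹⁹) = 9.64×10⁻¹⁰ A = 964 pA

964 pA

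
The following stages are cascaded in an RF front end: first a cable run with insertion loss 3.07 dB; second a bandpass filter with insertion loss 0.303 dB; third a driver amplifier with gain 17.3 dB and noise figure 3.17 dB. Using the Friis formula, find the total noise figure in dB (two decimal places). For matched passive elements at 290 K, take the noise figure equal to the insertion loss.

Convert to linear (a loss of L dB is a gain of −L dB): F_i = 10^(NF_i/10), G_i = 10^(G_i,dB/10)
  Stage 1: F_1 = 10^(3.07/10) = 2.028, G_1 = 10^(−3.07/10) = 0.4932
  Stage 2: F_2 = 10^(0.303/10) = 1.072, G_2 = 10^(−0.303/10) = 0.9326
  Stage 3: F_3 = 10^(3.17/10) = 2.075, G_3 = 10^(17.3/10) = 53.70
Friis cascade:
  F = 2.028 + (1.072 − 1)/0.4932 + (2.075 − 1)/0.4599 = 4.511
NF = 10 log₁₀(4.511) = 6.54 dB

6.54 dB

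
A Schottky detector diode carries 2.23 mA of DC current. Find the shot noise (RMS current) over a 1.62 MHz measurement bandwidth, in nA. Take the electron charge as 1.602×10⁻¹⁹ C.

34.0 nA

I_n = √(2qI·B)
2qI·B = 2 × 1.602×10⁻¹⁹ × 2.23×10⁻³ × 1.62×10⁶ = 1.16×10⁻¹⁵ A²
I_n = √(1.16×10⁻¹⁵) = 3.40×10⁻⁸ A = 34.0 nA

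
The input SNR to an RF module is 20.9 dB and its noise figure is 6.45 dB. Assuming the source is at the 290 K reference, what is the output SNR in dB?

By definition F = SNR_in/SNR_out, so in dB: SNR_out = SNR_in − NF
SNR_out = 20.9 − 6.45 = 14.45 dB

14.45 dB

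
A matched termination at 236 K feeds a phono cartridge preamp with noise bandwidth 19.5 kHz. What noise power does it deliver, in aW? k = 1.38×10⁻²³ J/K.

P_n = kTB = 1.38×10⁻²³ × 236 × 1.95×10⁴ = 6.35×10⁻¹⁷ W = 63.5 aW

63.5 aW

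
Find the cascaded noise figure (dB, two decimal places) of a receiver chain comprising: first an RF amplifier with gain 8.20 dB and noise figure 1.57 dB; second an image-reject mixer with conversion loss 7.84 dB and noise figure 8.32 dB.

3.64 dB

Convert to linear (a loss of L dB is a gain of −L dB): F_i = 10^(NF_i/10), G_i = 10^(G_i,dB/10)
  Stage 1: F_1 = 10^(1.57/10) = 1.435, G_1 = 10^(8.20/10) = 6.607
  Stage 2: F_2 = 10^(8.32/10) = 6.792, G_2 = 10^(−7.84/10) = 0.1644
Friis cascade:
  F = 1.435 + (6.792 − 1)/6.607 = 2.312
NF = 10 log₁₀(2.312) = 3.64 dB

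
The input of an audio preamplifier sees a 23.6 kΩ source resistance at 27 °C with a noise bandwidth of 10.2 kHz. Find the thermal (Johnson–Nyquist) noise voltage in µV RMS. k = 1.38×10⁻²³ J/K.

2.00 µV

T = 27 °C + 273.15 = 300.15 K
V_n = √(4kTRB)
4kTRB = 4 × 1.38×10⁻²³ × 300.15 × 2.36×10⁴ × 1.02×10⁴ = 3.99×10⁻¹² V²
V_n = √(3.99×10⁻¹²) = 2.00×10⁻⁶ V = 2.00 µV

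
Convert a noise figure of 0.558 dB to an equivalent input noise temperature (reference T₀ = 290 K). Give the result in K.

F = 10^(0.558/10) = 1.1371
T_e = (F − 1)·T₀ = (1.1371 − 1) × 290 = 39.8 K

39.8 K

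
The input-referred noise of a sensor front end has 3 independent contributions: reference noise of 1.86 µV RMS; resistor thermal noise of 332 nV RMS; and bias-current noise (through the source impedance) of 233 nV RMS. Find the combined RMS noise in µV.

Uncorrelated sources add in power (mean-square): V_tot = √(ΣV_i²)
V_tot = √[(1.86×10⁻⁶)² + (3.32×10⁻⁷)² + (2.33×10⁻⁷)²] = 1.90×10⁻⁶ V = 1.90 µV

1.90 µV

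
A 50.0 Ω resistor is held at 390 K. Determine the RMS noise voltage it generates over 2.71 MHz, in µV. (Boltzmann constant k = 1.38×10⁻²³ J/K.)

1.71 µV

V_n = √(4kTRB)
4kTRB = 4 × 1.38×10⁻²³ × 390 × 5.00×10¹ × 2.71×10⁶ = 2.92×10⁻¹² V²
V_n = √(2.92×10⁻¹²) = 1.71×10⁻⁶ V = 1.71 µV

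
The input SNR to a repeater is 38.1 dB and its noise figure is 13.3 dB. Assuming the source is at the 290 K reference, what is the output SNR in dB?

By definition F = SNR_in/SNR_out, so in dB: SNR_out = SNR_in − NF
SNR_out = 38.1 − 13.3 = 24.8 dB

24.8 dB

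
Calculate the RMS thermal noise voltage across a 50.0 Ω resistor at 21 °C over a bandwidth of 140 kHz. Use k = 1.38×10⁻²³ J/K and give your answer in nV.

T = 21 °C + 273.15 = 294.15 K
V_n = √(4kTRB)
4kTRB = 4 × 1.38×10⁻²³ × 294.15 × 5.00×10¹ × 1.40×10⁵ = 1.14×10⁻¹³ V²
V_n = √(1.14×10⁻¹³) = 3.37×10⁻⁷ V = 337 nV

337 nV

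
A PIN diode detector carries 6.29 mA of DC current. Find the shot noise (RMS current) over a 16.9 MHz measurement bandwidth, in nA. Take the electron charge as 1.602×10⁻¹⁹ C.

I_n = √(2qI·B)
2qI·B = 2 × 1.602×10⁻¹⁹ × 6.29×10⁻³ × 1.69×10⁷ = 3.41×10⁻¹⁴ A²
I_n = √(3.41×10⁻¹⁴) = 1.85×10⁻⁷ A = 185 nA

185 nA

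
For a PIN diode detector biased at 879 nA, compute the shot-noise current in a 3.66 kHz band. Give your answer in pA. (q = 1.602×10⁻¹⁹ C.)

I_n = √(2qI·B)
2qI·B = 2 × 1.602×10⁻¹⁹ × 8.79×10⁻⁷ × 3.66×10³ = 1.03×10⁻²¹ A²
I_n = √(1.03×10⁻²¹) = 3.21×10⁻¹¹ A = 32.1 pA

32.1 pA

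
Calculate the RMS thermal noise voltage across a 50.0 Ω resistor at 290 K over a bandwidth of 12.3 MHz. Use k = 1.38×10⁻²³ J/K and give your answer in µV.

3.14 µV

V_n = √(4kTRB)
4kTRB = 4 × 1.38×10⁻²³ × 290 × 5.00×10¹ × 1.23×10⁷ = 9.84×10⁻¹² V²
V_n = √(9.84×10⁻¹²) = 3.14×10⁻⁶ V = 3.14 µV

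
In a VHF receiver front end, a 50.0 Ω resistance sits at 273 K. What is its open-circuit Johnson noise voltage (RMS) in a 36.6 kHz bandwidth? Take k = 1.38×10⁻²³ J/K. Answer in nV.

V_n = √(4kTRB)
4kTRB = 4 × 1.38×10⁻²³ × 273 × 5.00×10¹ × 3.66×10⁴ = 2.76×10⁻¹⁴ V²
V_n = √(2.76×10⁻¹⁴) = 1.66×10⁻⁷ V = 166 nV

166 nV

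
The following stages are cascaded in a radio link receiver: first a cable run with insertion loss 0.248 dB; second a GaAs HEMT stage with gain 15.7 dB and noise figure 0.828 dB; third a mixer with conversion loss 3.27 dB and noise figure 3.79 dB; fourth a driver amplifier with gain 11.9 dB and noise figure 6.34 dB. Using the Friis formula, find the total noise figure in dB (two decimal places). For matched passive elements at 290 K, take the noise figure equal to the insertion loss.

1.82 dB

Convert to linear (a loss of L dB is a gain of −L dB): F_i = 10^(NF_i/10), G_i = 10^(G_i,dB/10)
  Stage 1: F_1 = 10^(0.248/10) = 1.059, G_1 = 10^(−0.248/10) = 0.9445
  Stage 2: F_2 = 10^(0.828/10) = 1.210, G_2 = 10^(15.7/10) = 37.15
  Stage 3: F_3 = 10^(3.79/10) = 2.393, G_3 = 10^(−3.27/10) = 0.4710
  Stage 4: F_4 = 10^(6.34/10) = 4.305, G_4 = 10^(11.9/10) = 15.49
Friis cascade:
  F = 1.059 + (1.210 − 1)/0.9445 + (2.393 − 1)/35.09 + (4.305 − 1)/16.53 = 1.521
NF = 10 log₁₀(1.521) = 1.82 dB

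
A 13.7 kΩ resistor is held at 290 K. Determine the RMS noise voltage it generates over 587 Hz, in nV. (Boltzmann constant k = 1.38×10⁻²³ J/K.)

V_n = √(4kTRB)
4kTRB = 4 × 1.38×10⁻²³ × 290 × 1.37×10⁴ × 5.87×10² = 1.29×10⁻¹³ V²
V_n = √(1.29×10⁻¹³) = 3.59×10⁻⁷ V = 359 nV

359 nV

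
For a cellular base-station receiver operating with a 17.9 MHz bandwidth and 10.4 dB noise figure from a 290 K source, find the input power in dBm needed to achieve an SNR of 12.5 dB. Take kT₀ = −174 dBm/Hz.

Sensitivity = −174 + 10 log₁₀(B) + NF + SNR_min
= −174 + 72.53 + 10.4 + 12.5
= −78.57 dBm → −78.6 dBm

−78.6 dBm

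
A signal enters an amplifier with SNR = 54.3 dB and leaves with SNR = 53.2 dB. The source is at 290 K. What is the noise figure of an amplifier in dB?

NF (dB) = SNR_in(dB) − SNR_out(dB) when the source is at T₀
NF = 54.3 − 53.2 = 1.1 dB

1.1 dB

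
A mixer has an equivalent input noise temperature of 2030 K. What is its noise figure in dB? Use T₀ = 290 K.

F = 1 + T_e/T₀ = 1 + 2030/290 = 8
NF = 10 log₁₀(8) = 9.03 dB

9.03 dB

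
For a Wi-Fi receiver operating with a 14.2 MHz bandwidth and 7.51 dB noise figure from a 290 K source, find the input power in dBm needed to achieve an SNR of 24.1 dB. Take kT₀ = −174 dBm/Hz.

Sensitivity = −174 + 10 log₁₀(B) + NF + SNR_min
= −174 + 71.52 + 7.51 + 24.1
= −70.87 dBm → −70.9 dBm

−70.9 dBm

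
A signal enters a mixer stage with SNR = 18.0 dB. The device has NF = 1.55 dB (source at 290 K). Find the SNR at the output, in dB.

16.45 dB

By definition F = SNR_in/SNR_out, so in dB: SNR_out = SNR_in − NF
SNR_out = 18.0 − 1.55 = 16.45 dB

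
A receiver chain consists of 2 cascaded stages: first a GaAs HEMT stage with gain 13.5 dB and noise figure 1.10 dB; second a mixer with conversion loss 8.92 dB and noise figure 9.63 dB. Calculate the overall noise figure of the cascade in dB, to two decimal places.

2.18 dB

Convert to linear (a loss of L dB is a gain of −L dB): F_i = 10^(NF_i/10), G_i = 10^(G_i,dB/10)
  Stage 1: F_1 = 10^(1.10/10) = 1.288, G_1 = 10^(13.5/10) = 22.39
  Stage 2: F_2 = 10^(9.63/10) = 9.183, G_2 = 10^(−8.92/10) = 0.1282
Friis cascade:
  F = 1.288 + (9.183 − 1)/22.39 = 1.654
NF = 10 log₁₀(1.654) = 2.18 dB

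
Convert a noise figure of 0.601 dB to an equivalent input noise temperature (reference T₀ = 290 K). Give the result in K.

F = 10^(0.601/10) = 1.14842
T_e = (F − 1)·T₀ = (1.14842 − 1) × 290 = 43.0 K

43.0 K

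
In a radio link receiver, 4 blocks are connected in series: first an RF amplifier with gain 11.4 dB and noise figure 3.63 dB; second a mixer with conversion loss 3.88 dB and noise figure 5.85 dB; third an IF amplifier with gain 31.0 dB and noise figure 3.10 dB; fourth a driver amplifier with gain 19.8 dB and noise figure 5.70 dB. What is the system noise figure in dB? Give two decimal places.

Convert to linear (a loss of L dB is a gain of −L dB): F_i = 10^(NF_i/10), G_i = 10^(G_i,dB/10)
  Stage 1: F_1 = 10^(3.63/10) = 2.307, G_1 = 10^(11.4/10) = 13.80
  Stage 2: F_2 = 10^(5.85/10) = 3.846, G_2 = 10^(−3.88/10) = 0.4093
  Stage 3: F_3 = 10^(3.10/10) = 2.042, G_3 = 10^(31.0/10) = 1259
  Stage 4: F_4 = 10^(5.70/10) = 3.715, G_4 = 10^(19.8/10) = 95.50
Friis cascade:
  F = 2.307 + (3.846 − 1)/13.80 + (2.042 − 1)/5.649 + (3.715 − 1)/7112 = 2.698
NF = 10 log₁₀(2.698) = 4.31 dB

4.31 dB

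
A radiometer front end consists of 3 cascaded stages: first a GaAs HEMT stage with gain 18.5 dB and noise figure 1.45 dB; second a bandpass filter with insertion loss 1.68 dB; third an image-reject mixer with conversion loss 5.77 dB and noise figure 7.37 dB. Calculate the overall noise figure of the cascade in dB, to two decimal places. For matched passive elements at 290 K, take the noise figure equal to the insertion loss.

Convert to linear (a loss of L dB is a gain of −L dB): F_i = 10^(NF_i/10), G_i = 10^(G_i,dB/10)
  Stage 1: F_1 = 10^(1.45/10) = 1.396, G_1 = 10^(18.5/10) = 70.79
  Stage 2: F_2 = 10^(1.68/10) = 1.472, G_2 = 10^(−1.68/10) = 0.6792
  Stage 3: F_3 = 10^(7.37/10) = 5.458, G_3 = 10^(−5.77/10) = 0.2649
Friis cascade:
  F = 1.396 + (1.472 − 1)/70.79 + (5.458 − 1)/48.08 = 1.496
NF = 10 log₁₀(1.496) = 1.75 dB

1.75 dB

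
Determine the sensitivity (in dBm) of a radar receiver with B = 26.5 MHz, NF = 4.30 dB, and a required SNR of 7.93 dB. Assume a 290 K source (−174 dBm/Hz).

Sensitivity = −174 + 10 log₁₀(B) + NF + SNR_min
= −174 + 74.23 + 4.30 + 7.93
= −87.54 dBm → −87.5 dBm

−87.5 dBm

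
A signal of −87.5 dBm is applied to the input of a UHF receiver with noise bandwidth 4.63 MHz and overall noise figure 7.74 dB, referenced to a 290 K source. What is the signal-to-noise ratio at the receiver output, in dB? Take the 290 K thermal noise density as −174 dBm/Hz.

12.1 dB

Noise floor: N = −174 + 10 log₁₀(B) + NF
10 log₁₀(4.63×10⁶) = 66.66 dB
N = −174 + 66.66 + 7.74 = −99.60 dBm
SNR = P_sig − N = −87.5 − (−99.60) = 12.10 dB → 12.1 dB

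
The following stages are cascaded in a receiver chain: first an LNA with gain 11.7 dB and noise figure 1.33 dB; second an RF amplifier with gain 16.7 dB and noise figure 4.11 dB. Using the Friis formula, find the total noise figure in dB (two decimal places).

Convert to linear (a loss of L dB is a gain of −L dB): F_i = 10^(NF_i/10), G_i = 10^(G_i,dB/10)
  Stage 1: F_1 = 10^(1.33/10) = 1.358, G_1 = 10^(11.7/10) = 14.79
  Stage 2: F_2 = 10^(4.11/10) = 2.576, G_2 = 10^(16.7/10) = 46.77
Friis cascade:
  F = 1.358 + (2.576 − 1)/14.79 = 1.465
NF = 10 log₁₀(1.465) = 1.66 dB

1.66 dB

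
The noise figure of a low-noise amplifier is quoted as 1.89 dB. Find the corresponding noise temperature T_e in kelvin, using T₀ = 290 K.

F = 10^(1.89/10) = 1.54525
T_e = (F − 1)·T₀ = (1.54525 − 1) × 290 = 158 K

158 K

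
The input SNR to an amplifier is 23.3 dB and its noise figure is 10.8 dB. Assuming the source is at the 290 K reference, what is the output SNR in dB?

By definition F = SNR_in/SNR_out, so in dB: SNR_out = SNR_in − NF
SNR_out = 23.3 − 10.8 = 12.5 dB

12.5 dB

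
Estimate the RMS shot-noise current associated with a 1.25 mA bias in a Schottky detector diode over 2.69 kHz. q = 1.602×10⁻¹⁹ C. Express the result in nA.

1.04 nA

I_n = √(2qI·B)
2qI·B = 2 × 1.602×10⁻¹⁹ × 1.25×10⁻³ × 2.69×10³ = 1.08×10⁻¹⁸ A²
I_n = √(1.08×10⁻¹⁸) = 1.04×10⁻⁹ A = 1.04 nA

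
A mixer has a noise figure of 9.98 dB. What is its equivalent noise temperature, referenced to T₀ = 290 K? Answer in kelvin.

F = 10^(9.98/10) = 9.95405
T_e = (F − 1)·T₀ = (9.95405 − 1) × 290 = 2597 K

2597 K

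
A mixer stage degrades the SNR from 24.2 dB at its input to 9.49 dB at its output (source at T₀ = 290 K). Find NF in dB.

14.71 dB

NF (dB) = SNR_in(dB) − SNR_out(dB) when the source is at T₀
NF = 24.2 − 9.49 = 14.71 dB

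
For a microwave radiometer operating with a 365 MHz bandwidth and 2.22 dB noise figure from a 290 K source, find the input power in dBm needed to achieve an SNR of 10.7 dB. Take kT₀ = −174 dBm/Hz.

−75.5 dBm

Sensitivity = −174 + 10 log₁₀(B) + NF + SNR_min
= −174 + 85.62 + 2.22 + 10.7
= −75.46 dBm → −75.5 dBm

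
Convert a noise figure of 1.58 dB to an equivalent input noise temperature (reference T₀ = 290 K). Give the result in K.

127 K

F = 10^(1.58/10) = 1.4388
T_e = (F − 1)·T₀ = (1.4388 − 1) × 290 = 127 K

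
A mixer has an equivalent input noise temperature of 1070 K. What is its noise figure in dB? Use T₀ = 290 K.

6.71 dB

F = 1 + T_e/T₀ = 1 + 1070/290 = 4.68966
NF = 10 log₁₀(4.68966) = 6.71 dB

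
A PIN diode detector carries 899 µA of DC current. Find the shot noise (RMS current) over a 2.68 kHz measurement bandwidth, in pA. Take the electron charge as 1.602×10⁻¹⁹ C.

I_n = √(2qI·B)
2qI·B = 2 × 1.602×10⁻¹⁹ × 8.99×10⁻⁴ × 2.68×10³ = 7.72×10⁻¹⁹ A²
I_n = √(7.72×10⁻¹⁹) = 8.79×10⁻¹⁰ A = 879 pA

879 pA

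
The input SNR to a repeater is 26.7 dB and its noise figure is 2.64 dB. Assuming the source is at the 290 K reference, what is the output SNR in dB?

By definition F = SNR_in/SNR_out, so in dB: SNR_out = SNR_in − NF
SNR_out = 26.7 − 2.64 = 24.06 dB

24.06 dB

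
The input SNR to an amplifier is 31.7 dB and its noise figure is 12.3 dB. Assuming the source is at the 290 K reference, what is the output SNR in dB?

By definition F = SNR_in/SNR_out, so in dB: SNR_out = SNR_in − NF
SNR_out = 31.7 − 12.3 = 19.4 dB

19.4 dB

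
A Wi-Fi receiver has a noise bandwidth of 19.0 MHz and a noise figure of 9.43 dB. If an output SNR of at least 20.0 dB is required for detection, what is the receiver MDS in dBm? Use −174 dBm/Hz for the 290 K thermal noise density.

Sensitivity = −174 + 10 log₁₀(B) + NF + SNR_min
= −174 + 72.79 + 9.43 + 20.0
= −71.78 dBm → −71.8 dBm

−71.8 dBm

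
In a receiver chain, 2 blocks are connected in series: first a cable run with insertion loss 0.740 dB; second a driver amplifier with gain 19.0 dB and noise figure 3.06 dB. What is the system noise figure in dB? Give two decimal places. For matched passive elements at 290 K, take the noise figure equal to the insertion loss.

Convert to linear (a loss of L dB is a gain of −L dB): F_i = 10^(NF_i/10), G_i = 10^(G_i,dB/10)
  Stage 1: F_1 = 10^(0.740/10) = 1.186, G_1 = 10^(−0.740/10) = 0.8433
  Stage 2: F_2 = 10^(3.06/10) = 2.023, G_2 = 10^(19.0/10) = 79.43
Friis cascade:
  F = 1.186 + (2.023 − 1)/0.8433 = 2.399
NF = 10 log₁₀(2.399) = 3.80 dB

3.80 dB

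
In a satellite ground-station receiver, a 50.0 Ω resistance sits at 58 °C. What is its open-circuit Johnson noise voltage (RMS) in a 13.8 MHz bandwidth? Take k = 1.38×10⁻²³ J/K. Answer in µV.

T = 58 °C + 273.15 = 331.15 K
V_n = √(4kTRB)
4kTRB = 4 × 1.38×10⁻²³ × 331.15 × 5.00×10¹ × 1.38×10⁷ = 1.26×10⁻¹¹ V²
V_n = √(1.26×10⁻¹¹) = 3.55×10⁻⁶ V = 3.55 µV

3.55 µV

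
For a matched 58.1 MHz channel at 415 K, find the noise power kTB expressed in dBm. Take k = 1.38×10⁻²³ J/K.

P_n = kTB = 1.38×10⁻²³ × 415 × 5.81×10⁷ = 3.33×10⁻¹³ W
In dBm: 10 log₁₀(3.33×10⁻¹³ / 10⁻³) = −94.8 dBm

−94.8 dBm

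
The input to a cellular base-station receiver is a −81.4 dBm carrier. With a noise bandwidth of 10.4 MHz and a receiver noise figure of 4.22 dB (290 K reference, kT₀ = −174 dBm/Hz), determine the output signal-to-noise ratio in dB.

Noise floor: N = −174 + 10 log₁₀(B) + NF
10 log₁₀(1.04×10⁷) = 70.17 dB
N = −174 + 70.17 + 4.22 = −99.61 dBm
SNR = P_sig − N = −81.4 − (−99.61) = 18.21 dB → 18.2 dB

18.2 dB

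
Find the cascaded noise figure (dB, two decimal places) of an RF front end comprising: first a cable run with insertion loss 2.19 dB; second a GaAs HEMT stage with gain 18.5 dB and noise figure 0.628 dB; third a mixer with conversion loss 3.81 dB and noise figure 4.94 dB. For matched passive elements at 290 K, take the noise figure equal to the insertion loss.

2.93 dB

Convert to linear (a loss of L dB is a gain of −L dB): F_i = 10^(NF_i/10), G_i = 10^(G_i,dB/10)
  Stage 1: F_1 = 10^(2.19/10) = 1.656, G_1 = 10^(−2.19/10) = 0.6039
  Stage 2: F_2 = 10^(0.628/10) = 1.156, G_2 = 10^(18.5/10) = 70.79
  Stage 3: F_3 = 10^(4.94/10) = 3.119, G_3 = 10^(−3.81/10) = 0.4159
Friis cascade:
  F = 1.656 + (1.156 − 1)/0.6039 + (3.119 − 1)/42.76 = 1.963
NF = 10 log₁₀(1.963) = 2.93 dB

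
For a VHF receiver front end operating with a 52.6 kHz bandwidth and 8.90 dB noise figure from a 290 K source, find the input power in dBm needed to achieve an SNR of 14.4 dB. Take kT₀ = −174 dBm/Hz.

Sensitivity = −174 + 10 log₁₀(B) + NF + SNR_min
= −174 + 47.21 + 8.90 + 14.4
= −103.49 dBm → −103.5 dBm

−103.5 dBm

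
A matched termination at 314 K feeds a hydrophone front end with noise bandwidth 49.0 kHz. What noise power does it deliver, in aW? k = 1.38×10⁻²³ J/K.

P_n = kTB = 1.38×10⁻²³ × 314 × 4.90×10⁴ = 2.12×10⁻¹⁶ W = 212 aW

212 aW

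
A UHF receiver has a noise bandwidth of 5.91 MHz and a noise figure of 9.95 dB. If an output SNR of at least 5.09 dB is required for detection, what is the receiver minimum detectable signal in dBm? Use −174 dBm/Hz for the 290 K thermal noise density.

−91.2 dBm

Sensitivity = −174 + 10 log₁₀(B) + NF + SNR_min
= −174 + 67.72 + 9.95 + 5.09
= −91.24 dBm → −91.2 dBm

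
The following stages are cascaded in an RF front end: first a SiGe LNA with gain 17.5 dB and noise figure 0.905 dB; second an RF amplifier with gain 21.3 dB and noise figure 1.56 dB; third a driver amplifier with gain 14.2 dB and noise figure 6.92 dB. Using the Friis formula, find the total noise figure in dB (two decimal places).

Convert to linear (a loss of L dB is a gain of −L dB): F_i = 10^(NF_i/10), G_i = 10^(G_i,dB/10)
  Stage 1: F_1 = 10^(0.905/10) = 1.232, G_1 = 10^(17.5/10) = 56.23
  Stage 2: F_2 = 10^(1.56/10) = 1.432, G_2 = 10^(21.3/10) = 134.9
  Stage 3: F_3 = 10^(6.92/10) = 4.920, G_3 = 10^(14.2/10) = 26.30
Friis cascade:
  F = 1.232 + (1.432 − 1)/56.23 + (4.920 − 1)/7586 = 1.240
NF = 10 log₁₀(1.240) = 0.93 dB

0.93 dB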